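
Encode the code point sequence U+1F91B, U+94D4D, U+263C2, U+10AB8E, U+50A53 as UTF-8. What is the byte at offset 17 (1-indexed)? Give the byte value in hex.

0xF1

1-indexed offset 17 is 0-indexed offset 16.
U+1F91B → 4-byte form F0 9F A4 9B at offsets 0–3.
U+94D4D → 4-byte form F2 94 B5 8D at offsets 4–7.
U+263C2 → 4-byte form F0 A6 8F 82 at offsets 8–11.
U+10AB8E → 4-byte form F4 8A AE 8E at offsets 12–15.
U+50A53 → 4-byte form F1 90 A9 93 at offsets 16–19.
Offset 16 falls in char 5's range; it's byte 1 of F1 90 A9 93 = 0xF1.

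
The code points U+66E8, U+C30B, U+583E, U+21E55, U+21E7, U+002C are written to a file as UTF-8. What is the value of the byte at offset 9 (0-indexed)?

0xF0

U+66E8 → 3-byte form E6 9B A8 at offsets 0–2.
U+C30B → 3-byte form EC 8C 8B at offsets 3–5.
U+583E → 3-byte form E5 A0 BE at offsets 6–8.
U+21E55 → 4-byte form F0 A1 B9 95 at offsets 9–12.
Offset 9 falls in char 4's range; it's byte 1 of F0 A1 B9 95 = 0xF0.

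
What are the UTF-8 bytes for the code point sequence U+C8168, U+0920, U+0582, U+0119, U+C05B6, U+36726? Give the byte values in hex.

F3 88 85 A8 E0 A4 A0 D6 82 C4 99 F3 80 96 B6 F0 B6 9C A6

U+C8168: 4-byte form → F3 88 85 A8.
U+0920: 3-byte form → E0 A4 A0.
U+0582: 2-byte form → D6 82.
U+0119: 2-byte form → C4 99.
U+C05B6: 4-byte form → F3 80 96 B6.
U+36726: 4-byte form → F0 B6 9C A6.
Concatenated (19 bytes): F3 88 85 A8 E0 A4 A0 D6 82 C4 99 F3 80 96 B6 F0 B6 9C A6.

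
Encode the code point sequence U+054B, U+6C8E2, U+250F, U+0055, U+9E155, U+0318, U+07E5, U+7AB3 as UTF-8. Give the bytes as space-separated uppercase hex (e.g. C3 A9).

U+054B: 2-byte form → D5 8B.
U+6C8E2: 4-byte form → F1 AC A3 A2.
U+250F: 3-byte form → E2 94 8F.
U+0055: 1-byte form → 55.
U+9E155: 4-byte form → F2 9E 85 95.
U+0318: 2-byte form → CC 98.
U+07E5: 2-byte form → DF A5.
U+7AB3: 3-byte form → E7 AA B3.
Concatenated (21 bytes): D5 8B F1 AC A3 A2 E2 94 8F 55 F2 9E 85 95 CC 98 DF A5 E7 AA B3.

D5 8B F1 AC A3 A2 E2 94 8F 55 F2 9E 85 95 CC 98 DF A5 E7 AA B3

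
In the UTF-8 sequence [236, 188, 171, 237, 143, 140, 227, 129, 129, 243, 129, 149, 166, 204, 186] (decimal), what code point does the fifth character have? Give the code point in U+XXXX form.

U+033A

Offset 0: leading byte 0xEC = 11101100 → 3-byte char #1 = EC BC AB.
Offset 3: leading byte 0xED = 11101101 → 3-byte char #2 = ED 8F 8C.
Offset 6: leading byte 0xE3 = 11100011 → 3-byte char #3 = E3 81 81.
Offset 9: leading byte 0xF3 = 11110011 → 4-byte char #4 = F3 81 95 A6.
Offset 13: leading byte 0xCC = 11001100 → 2-byte char #5 = CC BA.
Leading byte 0xCC = 11001100 matches 110xxxxx → 2-byte sequence.
Byte 1: 0xCC = 11001100, payload 01100 (5 bits).
Byte 2: 0xBA = 10111010 (10xxxxxx ✓), payload 111010.
Concatenate: 01100111010 = 0x33A (11 bits → U+033A).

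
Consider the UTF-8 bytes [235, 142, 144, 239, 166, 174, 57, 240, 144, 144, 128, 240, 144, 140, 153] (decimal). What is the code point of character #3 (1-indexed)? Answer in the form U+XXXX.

Offset 0: leading byte 0xEB = 11101011 → 3-byte char #1 = EB 8E 90.
Offset 3: leading byte 0xEF = 11101111 → 3-byte char #2 = EF A6 AE.
Offset 6: leading byte 0x39 = 00111001 → 1-byte char #3 = 39.
Leading byte 0x39 = 00111001 matches 0xxxxxxx → 1-byte sequence.
Byte 1: 0x39 = 00111001, payload 0111001 (7 bits).
Concatenate: 0111001 = 0x39 (7 bits → U+0039).

U+0039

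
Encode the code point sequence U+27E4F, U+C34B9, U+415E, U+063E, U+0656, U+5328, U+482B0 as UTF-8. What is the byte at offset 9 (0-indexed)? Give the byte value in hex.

U+27E4F → 4-byte form F0 A7 B9 8F at offsets 0–3.
U+C34B9 → 4-byte form F3 83 92 B9 at offsets 4–7.
U+415E → 3-byte form E4 85 9E at offsets 8–10.
Offset 9 falls in char 3's range; it's byte 2 of E4 85 9E = 0x85.

0x85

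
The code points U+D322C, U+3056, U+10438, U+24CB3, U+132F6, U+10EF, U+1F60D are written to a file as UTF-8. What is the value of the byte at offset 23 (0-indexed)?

0x9F

U+D322C → 4-byte form F3 93 88 AC at offsets 0–3.
U+3056 → 3-byte form E3 81 96 at offsets 4–6.
U+10438 → 4-byte form F0 90 90 B8 at offsets 7–10.
U+24CB3 → 4-byte form F0 A4 B2 B3 at offsets 11–14.
U+132F6 → 4-byte form F0 93 8B B6 at offsets 15–18.
U+10EF → 3-byte form E1 83 AF at offsets 19–21.
U+1F60D → 4-byte form F0 9F 98 8D at offsets 22–25.
Offset 23 falls in char 7's range; it's byte 2 of F0 9F 98 8D = 0x9F.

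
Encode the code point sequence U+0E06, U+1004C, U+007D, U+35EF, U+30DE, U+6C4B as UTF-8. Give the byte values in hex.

U+0E06: 3-byte form → E0 B8 86.
U+1004C: 4-byte form → F0 90 81 8C.
U+007D: 1-byte form → 7D.
U+35EF: 3-byte form → E3 97 AF.
U+30DE: 3-byte form → E3 83 9E.
U+6C4B: 3-byte form → E6 B1 8B.
Concatenated (17 bytes): E0 B8 86 F0 90 81 8C 7D E3 97 AF E3 83 9E E6 B1 8B.

E0 B8 86 F0 90 81 8C 7D E3 97 AF E3 83 9E E6 B1 8B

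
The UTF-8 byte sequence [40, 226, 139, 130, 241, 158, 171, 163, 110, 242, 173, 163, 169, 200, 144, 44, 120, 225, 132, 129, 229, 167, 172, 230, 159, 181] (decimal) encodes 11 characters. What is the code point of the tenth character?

U+59EC

Offset 0: leading byte 0x28 = 00101000 → 1-byte char #1 = 28.
Offset 1: leading byte 0xE2 = 11100010 → 3-byte char #2 = E2 8B 82.
Offset 4: leading byte 0xF1 = 11110001 → 4-byte char #3 = F1 9E AB A3.
Offset 8: leading byte 0x6E = 01101110 → 1-byte char #4 = 6E.
Offset 9: leading byte 0xF2 = 11110010 → 4-byte char #5 = F2 AD A3 A9.
Offset 13: leading byte 0xC8 = 11001000 → 2-byte char #6 = C8 90.
Offset 15: leading byte 0x2C = 00101100 → 1-byte char #7 = 2C.
Offset 16: leading byte 0x78 = 01111000 → 1-byte char #8 = 78.
Offset 17: leading byte 0xE1 = 11100001 → 3-byte char #9 = E1 84 81.
Offset 20: leading byte 0xE5 = 11100101 → 3-byte char #10 = E5 A7 AC.
Leading byte 0xE5 = 11100101 matches 1110xxxx → 3-byte sequence.
Byte 1: 0xE5 = 11100101, payload 0101 (4 bits).
Byte 2: 0xA7 = 10100111 (10xxxxxx ✓), payload 100111.
Byte 3: 0xAC = 10101100 (10xxxxxx ✓), payload 101100.
Concatenate: 0101100111101100 = 0x59EC (16 bits → U+59EC).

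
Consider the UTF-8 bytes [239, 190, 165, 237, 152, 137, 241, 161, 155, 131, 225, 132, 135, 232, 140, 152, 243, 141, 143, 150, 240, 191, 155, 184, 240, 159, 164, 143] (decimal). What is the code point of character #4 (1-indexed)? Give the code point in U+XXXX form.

Offset 0: leading byte 0xEF = 11101111 → 3-byte char #1 = EF BE A5.
Offset 3: leading byte 0xED = 11101101 → 3-byte char #2 = ED 98 89.
Offset 6: leading byte 0xF1 = 11110001 → 4-byte char #3 = F1 A1 9B 83.
Offset 10: leading byte 0xE1 = 11100001 → 3-byte char #4 = E1 84 87.
Leading byte 0xE1 = 11100001 matches 1110xxxx → 3-byte sequence.
Byte 1: 0xE1 = 11100001, payload 0001 (4 bits).
Byte 2: 0x84 = 10000100 (10xxxxxx ✓), payload 000100.
Byte 3: 0x87 = 10000111 (10xxxxxx ✓), payload 000111.
Concatenate: 0001000100000111 = 0x1107 (16 bits → U+1107).

U+1107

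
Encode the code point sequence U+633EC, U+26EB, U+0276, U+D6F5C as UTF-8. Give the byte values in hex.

F1 A3 8F AC E2 9B AB C9 B6 F3 96 BD 9C

U+633EC: 4-byte form → F1 A3 8F AC.
U+26EB: 3-byte form → E2 9B AB.
U+0276: 2-byte form → C9 B6.
U+D6F5C: 4-byte form → F3 96 BD 9C.
Concatenated (13 bytes): F1 A3 8F AC E2 9B AB C9 B6 F3 96 BD 9C.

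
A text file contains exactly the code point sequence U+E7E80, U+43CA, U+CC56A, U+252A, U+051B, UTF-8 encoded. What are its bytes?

F3 A7 BA 80 E4 8F 8A F3 8C 95 AA E2 94 AA D4 9B

U+E7E80: 4-byte form → F3 A7 BA 80.
U+43CA: 3-byte form → E4 8F 8A.
U+CC56A: 4-byte form → F3 8C 95 AA.
U+252A: 3-byte form → E2 94 AA.
U+051B: 2-byte form → D4 9B.
Concatenated (16 bytes): F3 A7 BA 80 E4 8F 8A F3 8C 95 AA E2 94 AA D4 9B.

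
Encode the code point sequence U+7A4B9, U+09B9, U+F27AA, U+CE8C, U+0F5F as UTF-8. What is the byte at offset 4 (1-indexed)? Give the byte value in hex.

1-indexed offset 4 is 0-indexed offset 3.
U+7A4B9 → 4-byte form F1 BA 92 B9 at offsets 0–3.
Offset 3 falls in char 1's range; it's byte 4 of F1 BA 92 B9 = 0xB9.

0xB9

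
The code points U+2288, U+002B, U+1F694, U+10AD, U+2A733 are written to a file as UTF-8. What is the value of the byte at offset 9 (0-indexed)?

U+2288 → 3-byte form E2 8A 88 at offsets 0–2.
U+002B → 1-byte form 2B at offsets 3–3.
U+1F694 → 4-byte form F0 9F 9A 94 at offsets 4–7.
U+10AD → 3-byte form E1 82 AD at offsets 8–10.
Offset 9 falls in char 4's range; it's byte 2 of E1 82 AD = 0x82.

0x82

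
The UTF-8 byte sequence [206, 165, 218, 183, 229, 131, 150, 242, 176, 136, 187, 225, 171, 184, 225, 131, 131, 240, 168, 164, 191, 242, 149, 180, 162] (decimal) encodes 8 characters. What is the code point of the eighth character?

U+95D22

Offset 0: leading byte 0xCE = 11001110 → 2-byte char #1 = CE A5.
Offset 2: leading byte 0xDA = 11011010 → 2-byte char #2 = DA B7.
Offset 4: leading byte 0xE5 = 11100101 → 3-byte char #3 = E5 83 96.
Offset 7: leading byte 0xF2 = 11110010 → 4-byte char #4 = F2 B0 88 BB.
Offset 11: leading byte 0xE1 = 11100001 → 3-byte char #5 = E1 AB B8.
Offset 14: leading byte 0xE1 = 11100001 → 3-byte char #6 = E1 83 83.
Offset 17: leading byte 0xF0 = 11110000 → 4-byte char #7 = F0 A8 A4 BF.
Offset 21: leading byte 0xF2 = 11110010 → 4-byte char #8 = F2 95 B4 A2.
Leading byte 0xF2 = 11110010 matches 11110xxx → 4-byte sequence.
Byte 1: 0xF2 = 11110010, payload 010 (3 bits).
Byte 2: 0x95 = 10010101 (10xxxxxx ✓), payload 010101.
Byte 3: 0xB4 = 10110100 (10xxxxxx ✓), payload 110100.
Byte 4: 0xA2 = 10100010 (10xxxxxx ✓), payload 100010.
Concatenate: 010010101110100100010 = 0x95D22 (21 bits → U+95D22).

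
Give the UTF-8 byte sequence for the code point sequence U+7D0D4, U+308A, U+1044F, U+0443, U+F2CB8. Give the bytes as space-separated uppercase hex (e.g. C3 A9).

F1 BD 83 94 E3 82 8A F0 90 91 8F D1 83 F3 B2 B2 B8

U+7D0D4: 4-byte form → F1 BD 83 94.
U+308A: 3-byte form → E3 82 8A.
U+1044F: 4-byte form → F0 90 91 8F.
U+0443: 2-byte form → D1 83.
U+F2CB8: 4-byte form → F3 B2 B2 B8.
Concatenated (17 bytes): F1 BD 83 94 E3 82 8A F0 90 91 8F D1 83 F3 B2 B2 B8.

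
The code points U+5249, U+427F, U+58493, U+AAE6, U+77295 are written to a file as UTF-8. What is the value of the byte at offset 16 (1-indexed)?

1-indexed offset 16 is 0-indexed offset 15.
U+5249 → 3-byte form E5 89 89 at offsets 0–2.
U+427F → 3-byte form E4 89 BF at offsets 3–5.
U+58493 → 4-byte form F1 98 92 93 at offsets 6–9.
U+AAE6 → 3-byte form EA AB A6 at offsets 10–12.
U+77295 → 4-byte form F1 B7 8A 95 at offsets 13–16.
Offset 15 falls in char 5's range; it's byte 3 of F1 B7 8A 95 = 0x8A.

0x8A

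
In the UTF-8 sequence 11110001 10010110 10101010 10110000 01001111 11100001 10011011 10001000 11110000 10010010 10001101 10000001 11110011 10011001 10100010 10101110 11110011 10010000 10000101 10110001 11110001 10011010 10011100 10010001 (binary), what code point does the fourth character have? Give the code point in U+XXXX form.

Offset 0: leading byte 0xF1 = 11110001 → 4-byte char #1 = F1 96 AA B0.
Offset 4: leading byte 0x4F = 01001111 → 1-byte char #2 = 4F.
Offset 5: leading byte 0xE1 = 11100001 → 3-byte char #3 = E1 9B 88.
Offset 8: leading byte 0xF0 = 11110000 → 4-byte char #4 = F0 92 8D 81.
Leading byte 0xF0 = 11110000 matches 11110xxx → 4-byte sequence.
Byte 1: 0xF0 = 11110000, payload 000 (3 bits).
Byte 2: 0x92 = 10010010 (10xxxxxx ✓), payload 010010.
Byte 3: 0x8D = 10001101 (10xxxxxx ✓), payload 001101.
Byte 4: 0x81 = 10000001 (10xxxxxx ✓), payload 000001.
Concatenate: 000010010001101000001 = 0x12341 (21 bits → U+12341).

U+12341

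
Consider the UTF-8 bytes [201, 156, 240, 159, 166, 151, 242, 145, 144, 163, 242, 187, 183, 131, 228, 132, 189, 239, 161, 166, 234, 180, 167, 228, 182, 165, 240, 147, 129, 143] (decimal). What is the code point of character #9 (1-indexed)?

U+1304F

Offset 0: leading byte 0xC9 = 11001001 → 2-byte char #1 = C9 9C.
Offset 2: leading byte 0xF0 = 11110000 → 4-byte char #2 = F0 9F A6 97.
Offset 6: leading byte 0xF2 = 11110010 → 4-byte char #3 = F2 91 90 A3.
Offset 10: leading byte 0xF2 = 11110010 → 4-byte char #4 = F2 BB B7 83.
Offset 14: leading byte 0xE4 = 11100100 → 3-byte char #5 = E4 84 BD.
Offset 17: leading byte 0xEF = 11101111 → 3-byte char #6 = EF A1 A6.
Offset 20: leading byte 0xEA = 11101010 → 3-byte char #7 = EA B4 A7.
Offset 23: leading byte 0xE4 = 11100100 → 3-byte char #8 = E4 B6 A5.
Offset 26: leading byte 0xF0 = 11110000 → 4-byte char #9 = F0 93 81 8F.
Leading byte 0xF0 = 11110000 matches 11110xxx → 4-byte sequence.
Byte 1: 0xF0 = 11110000, payload 000 (3 bits).
Byte 2: 0x93 = 10010011 (10xxxxxx ✓), payload 010011.
Byte 3: 0x81 = 10000001 (10xxxxxx ✓), payload 000001.
Byte 4: 0x8F = 10001111 (10xxxxxx ✓), payload 001111.
Concatenate: 000010011000001001111 = 0x1304F (21 bits → U+1304F).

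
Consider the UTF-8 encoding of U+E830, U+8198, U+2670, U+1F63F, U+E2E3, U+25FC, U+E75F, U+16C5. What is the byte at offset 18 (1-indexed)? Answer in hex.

1-indexed offset 18 is 0-indexed offset 17.
U+E830 → 3-byte form EE A0 B0 at offsets 0–2.
U+8198 → 3-byte form E8 86 98 at offsets 3–5.
U+2670 → 3-byte form E2 99 B0 at offsets 6–8.
U+1F63F → 4-byte form F0 9F 98 BF at offsets 9–12.
U+E2E3 → 3-byte form EE 8B A3 at offsets 13–15.
U+25FC → 3-byte form E2 97 BC at offsets 16–18.
Offset 17 falls in char 6's range; it's byte 2 of E2 97 BC = 0x97.

0x97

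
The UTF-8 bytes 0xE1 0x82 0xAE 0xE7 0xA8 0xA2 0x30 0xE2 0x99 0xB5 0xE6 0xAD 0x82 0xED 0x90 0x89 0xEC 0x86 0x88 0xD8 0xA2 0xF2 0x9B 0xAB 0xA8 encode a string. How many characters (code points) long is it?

Byte at offset 0: 0xE1 = 11100001 → 3-byte char (#1). Advance 3.
Byte at offset 3: 0xE7 = 11100111 → 3-byte char (#2). Advance 3.
Byte at offset 6: 0x30 = 00110000 → 1-byte char (#3). Advance 1.
Byte at offset 7: 0xE2 = 11100010 → 3-byte char (#4). Advance 3.
Byte at offset 10: 0xE6 = 11100110 → 3-byte char (#5). Advance 3.
Byte at offset 13: 0xED = 11101101 → 3-byte char (#6). Advance 3.
Byte at offset 16: 0xEC = 11101100 → 3-byte char (#7). Advance 3.
Byte at offset 19: 0xD8 = 11011000 → 2-byte char (#8). Advance 2.
Byte at offset 21: 0xF2 = 11110010 → 4-byte char (#9). Advance 4.
Reached end at offset 25 after 9 code points.

9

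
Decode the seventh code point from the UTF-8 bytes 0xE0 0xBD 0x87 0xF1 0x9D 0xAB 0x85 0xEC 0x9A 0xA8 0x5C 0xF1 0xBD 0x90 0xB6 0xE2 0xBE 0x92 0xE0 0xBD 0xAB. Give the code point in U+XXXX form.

U+0F6B

Offset 0: leading byte 0xE0 = 11100000 → 3-byte char #1 = E0 BD 87.
Offset 3: leading byte 0xF1 = 11110001 → 4-byte char #2 = F1 9D AB 85.
Offset 7: leading byte 0xEC = 11101100 → 3-byte char #3 = EC 9A A8.
Offset 10: leading byte 0x5C = 01011100 → 1-byte char #4 = 5C.
Offset 11: leading byte 0xF1 = 11110001 → 4-byte char #5 = F1 BD 90 B6.
Offset 15: leading byte 0xE2 = 11100010 → 3-byte char #6 = E2 BE 92.
Offset 18: leading byte 0xE0 = 11100000 → 3-byte char #7 = E0 BD AB.
Leading byte 0xE0 = 11100000 matches 1110xxxx → 3-byte sequence.
Byte 1: 0xE0 = 11100000, payload 0000 (4 bits).
Byte 2: 0xBD = 10111101 (10xxxxxx ✓), payload 111101.
Byte 3: 0xAB = 10101011 (10xxxxxx ✓), payload 101011.
Concatenate: 0000111101101011 = 0xF6B (16 bits → U+0F6B).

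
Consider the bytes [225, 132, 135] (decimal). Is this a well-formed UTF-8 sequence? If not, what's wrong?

valid

Leading byte 0xE1 = 11100001 → 3-byte form.
Continuation bytes 0x84=10000100, 0x87=10000111 all match 10xxxxxx.
Decoded value 0x1107 is ≥ 0x800 (shortest form) and not a surrogate.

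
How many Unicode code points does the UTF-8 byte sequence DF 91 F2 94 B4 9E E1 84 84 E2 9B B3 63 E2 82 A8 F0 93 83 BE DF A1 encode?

8

Byte at offset 0: 0xDF = 11011111 → 2-byte char (#1). Advance 2.
Byte at offset 2: 0xF2 = 11110010 → 4-byte char (#2). Advance 4.
Byte at offset 6: 0xE1 = 11100001 → 3-byte char (#3). Advance 3.
Byte at offset 9: 0xE2 = 11100010 → 3-byte char (#4). Advance 3.
Byte at offset 12: 0x63 = 01100011 → 1-byte char (#5). Advance 1.
Byte at offset 13: 0xE2 = 11100010 → 3-byte char (#6). Advance 3.
Byte at offset 16: 0xF0 = 11110000 → 4-byte char (#7). Advance 4.
Byte at offset 20: 0xDF = 11011111 → 2-byte char (#8). Advance 2.
Reached end at offset 22 after 8 code points.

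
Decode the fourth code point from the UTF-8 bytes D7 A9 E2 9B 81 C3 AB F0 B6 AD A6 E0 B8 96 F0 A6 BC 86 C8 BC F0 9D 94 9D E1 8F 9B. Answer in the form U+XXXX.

U+36B66

Offset 0: leading byte 0xD7 = 11010111 → 2-byte char #1 = D7 A9.
Offset 2: leading byte 0xE2 = 11100010 → 3-byte char #2 = E2 9B 81.
Offset 5: leading byte 0xC3 = 11000011 → 2-byte char #3 = C3 AB.
Offset 7: leading byte 0xF0 = 11110000 → 4-byte char #4 = F0 B6 AD A6.
Leading byte 0xF0 = 11110000 matches 11110xxx → 4-byte sequence.
Byte 1: 0xF0 = 11110000, payload 000 (3 bits).
Byte 2: 0xB6 = 10110110 (10xxxxxx ✓), payload 110110.
Byte 3: 0xAD = 10101101 (10xxxxxx ✓), payload 101101.
Byte 4: 0xA6 = 10100110 (10xxxxxx ✓), payload 100110.
Concatenate: 000110110101101100110 = 0x36B66 (21 bits → U+36B66).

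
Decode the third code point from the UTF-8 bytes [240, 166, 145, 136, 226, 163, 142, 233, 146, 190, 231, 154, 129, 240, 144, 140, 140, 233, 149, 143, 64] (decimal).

U+94BE

Offset 0: leading byte 0xF0 = 11110000 → 4-byte char #1 = F0 A6 91 88.
Offset 4: leading byte 0xE2 = 11100010 → 3-byte char #2 = E2 A3 8E.
Offset 7: leading byte 0xE9 = 11101001 → 3-byte char #3 = E9 92 BE.
Leading byte 0xE9 = 11101001 matches 1110xxxx → 3-byte sequence.
Byte 1: 0xE9 = 11101001, payload 1001 (4 bits).
Byte 2: 0x92 = 10010010 (10xxxxxx ✓), payload 010010.
Byte 3: 0xBE = 10111110 (10xxxxxx ✓), payload 111110.
Concatenate: 1001010010111110 = 0x94BE (16 bits → U+94BE).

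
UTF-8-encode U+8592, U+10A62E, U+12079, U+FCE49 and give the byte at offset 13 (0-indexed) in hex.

U+8592 → 3-byte form E8 96 92 at offsets 0–2.
U+10A62E → 4-byte form F4 8A 98 AE at offsets 3–6.
U+12079 → 4-byte form F0 92 81 B9 at offsets 7–10.
U+FCE49 → 4-byte form F3 BC B9 89 at offsets 11–14.
Offset 13 falls in char 4's range; it's byte 3 of F3 BC B9 89 = 0xB9.

0xB9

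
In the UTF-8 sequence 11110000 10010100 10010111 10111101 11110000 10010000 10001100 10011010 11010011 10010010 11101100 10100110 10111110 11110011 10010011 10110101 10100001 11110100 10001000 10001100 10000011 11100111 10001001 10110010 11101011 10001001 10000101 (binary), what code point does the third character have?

Offset 0: leading byte 0xF0 = 11110000 → 4-byte char #1 = F0 94 97 BD.
Offset 4: leading byte 0xF0 = 11110000 → 4-byte char #2 = F0 90 8C 9A.
Offset 8: leading byte 0xD3 = 11010011 → 2-byte char #3 = D3 92.
Leading byte 0xD3 = 11010011 matches 110xxxxx → 2-byte sequence.
Byte 1: 0xD3 = 11010011, payload 10011 (5 bits).
Byte 2: 0x92 = 10010010 (10xxxxxx ✓), payload 010010.
Concatenate: 10011010010 = 0x4D2 (11 bits → U+04D2).

U+04D2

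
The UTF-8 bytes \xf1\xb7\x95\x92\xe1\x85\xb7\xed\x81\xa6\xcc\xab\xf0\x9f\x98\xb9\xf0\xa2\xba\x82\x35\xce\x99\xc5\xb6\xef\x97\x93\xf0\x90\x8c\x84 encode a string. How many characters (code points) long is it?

11

Byte at offset 0: 0xF1 = 11110001 → 4-byte char (#1). Advance 4.
Byte at offset 4: 0xE1 = 11100001 → 3-byte char (#2). Advance 3.
Byte at offset 7: 0xED = 11101101 → 3-byte char (#3). Advance 3.
Byte at offset 10: 0xCC = 11001100 → 2-byte char (#4). Advance 2.
Byte at offset 12: 0xF0 = 11110000 → 4-byte char (#5). Advance 4.
Byte at offset 16: 0xF0 = 11110000 → 4-byte char (#6). Advance 4.
Byte at offset 20: 0x35 = 00110101 → 1-byte char (#7). Advance 1.
Byte at offset 21: 0xCE = 11001110 → 2-byte char (#8). Advance 2.
Byte at offset 23: 0xC5 = 11000101 → 2-byte char (#9). Advance 2.
Byte at offset 25: 0xEF = 11101111 → 3-byte char (#10). Advance 3.
Byte at offset 28: 0xF0 = 11110000 → 4-byte char (#11). Advance 4.
Reached end at offset 32 after 11 code points.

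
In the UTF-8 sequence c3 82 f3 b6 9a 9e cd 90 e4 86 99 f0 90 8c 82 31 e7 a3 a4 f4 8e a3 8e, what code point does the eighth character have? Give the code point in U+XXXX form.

Offset 0: leading byte 0xC3 = 11000011 → 2-byte char #1 = C3 82.
Offset 2: leading byte 0xF3 = 11110011 → 4-byte char #2 = F3 B6 9A 9E.
Offset 6: leading byte 0xCD = 11001101 → 2-byte char #3 = CD 90.
Offset 8: leading byte 0xE4 = 11100100 → 3-byte char #4 = E4 86 99.
Offset 11: leading byte 0xF0 = 11110000 → 4-byte char #5 = F0 90 8C 82.
Offset 15: leading byte 0x31 = 00110001 → 1-byte char #6 = 31.
Offset 16: leading byte 0xE7 = 11100111 → 3-byte char #7 = E7 A3 A4.
Offset 19: leading byte 0xF4 = 11110100 → 4-byte char #8 = F4 8E A3 8E.
Leading byte 0xF4 = 11110100 matches 11110xxx → 4-byte sequence.
Byte 1: 0xF4 = 11110100, payload 100 (3 bits).
Byte 2: 0x8E = 10001110 (10xxxxxx ✓), payload 001110.
Byte 3: 0xA3 = 10100011 (10xxxxxx ✓), payload 100011.
Byte 4: 0x8E = 10001110 (10xxxxxx ✓), payload 001110.
Concatenate: 100001110100011001110 = 0x10E8CE (21 bits → U+10E8CE).

U+10E8CE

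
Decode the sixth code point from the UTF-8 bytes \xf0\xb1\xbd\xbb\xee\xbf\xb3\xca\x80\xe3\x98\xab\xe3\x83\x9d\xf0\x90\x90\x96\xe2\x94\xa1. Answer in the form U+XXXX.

U+10416

Offset 0: leading byte 0xF0 = 11110000 → 4-byte char #1 = F0 B1 BD BB.
Offset 4: leading byte 0xEE = 11101110 → 3-byte char #2 = EE BF B3.
Offset 7: leading byte 0xCA = 11001010 → 2-byte char #3 = CA 80.
Offset 9: leading byte 0xE3 = 11100011 → 3-byte char #4 = E3 98 AB.
Offset 12: leading byte 0xE3 = 11100011 → 3-byte char #5 = E3 83 9D.
Offset 15: leading byte 0xF0 = 11110000 → 4-byte char #6 = F0 90 90 96.
Leading byte 0xF0 = 11110000 matches 11110xxx → 4-byte sequence.
Byte 1: 0xF0 = 11110000, payload 000 (3 bits).
Byte 2: 0x90 = 10010000 (10xxxxxx ✓), payload 010000.
Byte 3: 0x90 = 10010000 (10xxxxxx ✓), payload 010000.
Byte 4: 0x96 = 10010110 (10xxxxxx ✓), payload 010110.
Concatenate: 000010000010000010110 = 0x10416 (21 bits → U+10416).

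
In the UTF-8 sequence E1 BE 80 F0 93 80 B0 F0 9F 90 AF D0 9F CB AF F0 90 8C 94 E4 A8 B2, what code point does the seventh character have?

U+4A32

Offset 0: leading byte 0xE1 = 11100001 → 3-byte char #1 = E1 BE 80.
Offset 3: leading byte 0xF0 = 11110000 → 4-byte char #2 = F0 93 80 B0.
Offset 7: leading byte 0xF0 = 11110000 → 4-byte char #3 = F0 9F 90 AF.
Offset 11: leading byte 0xD0 = 11010000 → 2-byte char #4 = D0 9F.
Offset 13: leading byte 0xCB = 11001011 → 2-byte char #5 = CB AF.
Offset 15: leading byte 0xF0 = 11110000 → 4-byte char #6 = F0 90 8C 94.
Offset 19: leading byte 0xE4 = 11100100 → 3-byte char #7 = E4 A8 B2.
Leading byte 0xE4 = 11100100 matches 1110xxxx → 3-byte sequence.
Byte 1: 0xE4 = 11100100, payload 0100 (4 bits).
Byte 2: 0xA8 = 10101000 (10xxxxxx ✓), payload 101000.
Byte 3: 0xB2 = 10110010 (10xxxxxx ✓), payload 110010.
Concatenate: 0100101000110010 = 0x4A32 (16 bits → U+4A32).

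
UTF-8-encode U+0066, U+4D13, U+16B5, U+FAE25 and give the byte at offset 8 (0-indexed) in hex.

U+0066 → 1-byte form 66 at offsets 0–0.
U+4D13 → 3-byte form E4 B4 93 at offsets 1–3.
U+16B5 → 3-byte form E1 9A B5 at offsets 4–6.
U+FAE25 → 4-byte form F3 BA B8 A5 at offsets 7–10.
Offset 8 falls in char 4's range; it's byte 2 of F3 BA B8 A5 = 0xBA.

0xBA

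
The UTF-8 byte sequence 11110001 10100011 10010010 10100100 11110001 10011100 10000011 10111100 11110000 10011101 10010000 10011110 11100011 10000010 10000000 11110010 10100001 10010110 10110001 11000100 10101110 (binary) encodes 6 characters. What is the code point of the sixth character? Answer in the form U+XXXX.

Offset 0: leading byte 0xF1 = 11110001 → 4-byte char #1 = F1 A3 92 A4.
Offset 4: leading byte 0xF1 = 11110001 → 4-byte char #2 = F1 9C 83 BC.
Offset 8: leading byte 0xF0 = 11110000 → 4-byte char #3 = F0 9D 90 9E.
Offset 12: leading byte 0xE3 = 11100011 → 3-byte char #4 = E3 82 80.
Offset 15: leading byte 0xF2 = 11110010 → 4-byte char #5 = F2 A1 96 B1.
Offset 19: leading byte 0xC4 = 11000100 → 2-byte char #6 = C4 AE.
Leading byte 0xC4 = 11000100 matches 110xxxxx → 2-byte sequence.
Byte 1: 0xC4 = 11000100, payload 00100 (5 bits).
Byte 2: 0xAE = 10101110 (10xxxxxx ✓), payload 101110.
Concatenate: 00100101110 = 0x12E (11 bits → U+012E).

U+012E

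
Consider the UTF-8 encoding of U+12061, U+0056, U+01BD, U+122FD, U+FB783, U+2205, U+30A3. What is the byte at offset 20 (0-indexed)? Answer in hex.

0xA3

U+12061 → 4-byte form F0 92 81 A1 at offsets 0–3.
U+0056 → 1-byte form 56 at offsets 4–4.
U+01BD → 2-byte form C6 BD at offsets 5–6.
U+122FD → 4-byte form F0 92 8B BD at offsets 7–10.
U+FB783 → 4-byte form F3 BB 9E 83 at offsets 11–14.
U+2205 → 3-byte form E2 88 85 at offsets 15–17.
U+30A3 → 3-byte form E3 82 A3 at offsets 18–20.
Offset 20 falls in char 7's range; it's byte 3 of E3 82 A3 = 0xA3.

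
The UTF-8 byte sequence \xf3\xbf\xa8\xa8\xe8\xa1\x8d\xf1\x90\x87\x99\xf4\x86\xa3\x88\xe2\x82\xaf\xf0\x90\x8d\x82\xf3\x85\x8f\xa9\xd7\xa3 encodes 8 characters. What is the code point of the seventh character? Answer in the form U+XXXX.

Offset 0: leading byte 0xF3 = 11110011 → 4-byte char #1 = F3 BF A8 A8.
Offset 4: leading byte 0xE8 = 11101000 → 3-byte char #2 = E8 A1 8D.
Offset 7: leading byte 0xF1 = 11110001 → 4-byte char #3 = F1 90 87 99.
Offset 11: leading byte 0xF4 = 11110100 → 4-byte char #4 = F4 86 A3 88.
Offset 15: leading byte 0xE2 = 11100010 → 3-byte char #5 = E2 82 AF.
Offset 18: leading byte 0xF0 = 11110000 → 4-byte char #6 = F0 90 8D 82.
Offset 22: leading byte 0xF3 = 11110011 → 4-byte char #7 = F3 85 8F A9.
Leading byte 0xF3 = 11110011 matches 11110xxx → 4-byte sequence.
Byte 1: 0xF3 = 11110011, payload 011 (3 bits).
Byte 2: 0x85 = 10000101 (10xxxxxx ✓), payload 000101.
Byte 3: 0x8F = 10001111 (10xxxxxx ✓), payload 001111.
Byte 4: 0xA9 = 10101001 (10xxxxxx ✓), payload 101001.
Concatenate: 011000101001111101001 = 0xC53E9 (21 bits → U+C53E9).

U+C53E9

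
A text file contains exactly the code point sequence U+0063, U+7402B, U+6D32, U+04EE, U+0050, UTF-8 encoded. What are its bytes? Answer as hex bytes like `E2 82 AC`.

63 F1 B4 80 AB E6 B4 B2 D3 AE 50

U+0063: 1-byte form → 63.
U+7402B: 4-byte form → F1 B4 80 AB.
U+6D32: 3-byte form → E6 B4 B2.
U+04EE: 2-byte form → D3 AE.
U+0050: 1-byte form → 50.
Concatenated (11 bytes): 63 F1 B4 80 AB E6 B4 B2 D3 AE 50.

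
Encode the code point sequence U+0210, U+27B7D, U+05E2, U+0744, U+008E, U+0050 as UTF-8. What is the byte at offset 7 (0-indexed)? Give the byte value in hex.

0xA2

U+0210 → 2-byte form C8 90 at offsets 0–1.
U+27B7D → 4-byte form F0 A7 AD BD at offsets 2–5.
U+05E2 → 2-byte form D7 A2 at offsets 6–7.
Offset 7 falls in char 3's range; it's byte 2 of D7 A2 = 0xA2.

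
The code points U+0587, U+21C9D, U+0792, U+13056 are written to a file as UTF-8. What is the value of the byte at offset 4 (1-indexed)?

1-indexed offset 4 is 0-indexed offset 3.
U+0587 → 2-byte form D6 87 at offsets 0–1.
U+21C9D → 4-byte form F0 A1 B2 9D at offsets 2–5.
Offset 3 falls in char 2's range; it's byte 2 of F0 A1 B2 9D = 0xA1.

0xA1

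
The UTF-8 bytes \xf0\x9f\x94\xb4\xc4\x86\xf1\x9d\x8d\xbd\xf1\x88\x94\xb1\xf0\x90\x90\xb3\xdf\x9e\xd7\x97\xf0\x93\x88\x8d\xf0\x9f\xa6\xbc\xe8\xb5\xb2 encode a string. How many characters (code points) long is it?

10

Byte at offset 0: 0xF0 = 11110000 → 4-byte char (#1). Advance 4.
Byte at offset 4: 0xC4 = 11000100 → 2-byte char (#2). Advance 2.
Byte at offset 6: 0xF1 = 11110001 → 4-byte char (#3). Advance 4.
Byte at offset 10: 0xF1 = 11110001 → 4-byte char (#4). Advance 4.
Byte at offset 14: 0xF0 = 11110000 → 4-byte char (#5). Advance 4.
Byte at offset 18: 0xDF = 11011111 → 2-byte char (#6). Advance 2.
Byte at offset 20: 0xD7 = 11010111 → 2-byte char (#7). Advance 2.
Byte at offset 22: 0xF0 = 11110000 → 4-byte char (#8). Advance 4.
Byte at offset 26: 0xF0 = 11110000 → 4-byte char (#9). Advance 4.
Byte at offset 30: 0xE8 = 11101000 → 3-byte char (#10). Advance 3.
Reached end at offset 33 after 10 code points.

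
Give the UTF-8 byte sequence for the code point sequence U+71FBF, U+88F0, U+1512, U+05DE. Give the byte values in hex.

F1 B1 BE BF E8 A3 B0 E1 94 92 D7 9E

U+71FBF: 4-byte form → F1 B1 BE BF.
U+88F0: 3-byte form → E8 A3 B0.
U+1512: 3-byte form → E1 94 92.
U+05DE: 2-byte form → D7 9E.
Concatenated (12 bytes): F1 B1 BE BF E8 A3 B0 E1 94 92 D7 9E.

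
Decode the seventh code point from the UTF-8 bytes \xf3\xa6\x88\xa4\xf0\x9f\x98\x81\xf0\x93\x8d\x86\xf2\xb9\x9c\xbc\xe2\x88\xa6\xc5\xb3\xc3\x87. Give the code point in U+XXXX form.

U+00C7

Offset 0: leading byte 0xF3 = 11110011 → 4-byte char #1 = F3 A6 88 A4.
Offset 4: leading byte 0xF0 = 11110000 → 4-byte char #2 = F0 9F 98 81.
Offset 8: leading byte 0xF0 = 11110000 → 4-byte char #3 = F0 93 8D 86.
Offset 12: leading byte 0xF2 = 11110010 → 4-byte char #4 = F2 B9 9C BC.
Offset 16: leading byte 0xE2 = 11100010 → 3-byte char #5 = E2 88 A6.
Offset 19: leading byte 0xC5 = 11000101 → 2-byte char #6 = C5 B3.
Offset 21: leading byte 0xC3 = 11000011 → 2-byte char #7 = C3 87.
Leading byte 0xC3 = 11000011 matches 110xxxxx → 2-byte sequence.
Byte 1: 0xC3 = 11000011, payload 00011 (5 bits).
Byte 2: 0x87 = 10000111 (10xxxxxx ✓), payload 000111.
Concatenate: 00011000111 = 0xC7 (11 bits → U+00C7).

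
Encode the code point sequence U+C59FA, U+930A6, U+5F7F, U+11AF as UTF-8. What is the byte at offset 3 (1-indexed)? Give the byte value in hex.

1-indexed offset 3 is 0-indexed offset 2.
U+C59FA → 4-byte form F3 85 A7 BA at offsets 0–3.
Offset 2 falls in char 1's range; it's byte 3 of F3 85 A7 BA = 0xA7.

0xA7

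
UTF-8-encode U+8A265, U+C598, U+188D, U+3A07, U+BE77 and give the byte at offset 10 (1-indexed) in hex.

0x8D

1-indexed offset 10 is 0-indexed offset 9.
U+8A265 → 4-byte form F2 8A 89 A5 at offsets 0–3.
U+C598 → 3-byte form EC 96 98 at offsets 4–6.
U+188D → 3-byte form E1 A2 8D at offsets 7–9.
Offset 9 falls in char 3's range; it's byte 3 of E1 A2 8D = 0x8D.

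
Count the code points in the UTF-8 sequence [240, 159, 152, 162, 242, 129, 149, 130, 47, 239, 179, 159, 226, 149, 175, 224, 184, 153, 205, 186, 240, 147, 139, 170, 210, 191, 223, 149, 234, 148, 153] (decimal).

11

Byte at offset 0: 0xF0 = 11110000 → 4-byte char (#1). Advance 4.
Byte at offset 4: 0xF2 = 11110010 → 4-byte char (#2). Advance 4.
Byte at offset 8: 0x2F = 00101111 → 1-byte char (#3). Advance 1.
Byte at offset 9: 0xEF = 11101111 → 3-byte char (#4). Advance 3.
Byte at offset 12: 0xE2 = 11100010 → 3-byte char (#5). Advance 3.
Byte at offset 15: 0xE0 = 11100000 → 3-byte char (#6). Advance 3.
Byte at offset 18: 0xCD = 11001101 → 2-byte char (#7). Advance 2.
Byte at offset 20: 0xF0 = 11110000 → 4-byte char (#8). Advance 4.
Byte at offset 24: 0xD2 = 11010010 → 2-byte char (#9). Advance 2.
Byte at offset 26: 0xDF = 11011111 → 2-byte char (#10). Advance 2.
Byte at offset 28: 0xEA = 11101010 → 3-byte char (#11). Advance 3.
Reached end at offset 31 after 11 code points.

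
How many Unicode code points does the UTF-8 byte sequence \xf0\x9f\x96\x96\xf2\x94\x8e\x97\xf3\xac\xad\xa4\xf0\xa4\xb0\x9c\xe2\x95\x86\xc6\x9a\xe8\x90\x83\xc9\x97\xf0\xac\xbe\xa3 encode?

9

Byte at offset 0: 0xF0 = 11110000 → 4-byte char (#1). Advance 4.
Byte at offset 4: 0xF2 = 11110010 → 4-byte char (#2). Advance 4.
Byte at offset 8: 0xF3 = 11110011 → 4-byte char (#3). Advance 4.
Byte at offset 12: 0xF0 = 11110000 → 4-byte char (#4). Advance 4.
Byte at offset 16: 0xE2 = 11100010 → 3-byte char (#5). Advance 3.
Byte at offset 19: 0xC6 = 11000110 → 2-byte char (#6). Advance 2.
Byte at offset 21: 0xE8 = 11101000 → 3-byte char (#7). Advance 3.
Byte at offset 24: 0xC9 = 11001001 → 2-byte char (#8). Advance 2.
Byte at offset 26: 0xF0 = 11110000 → 4-byte char (#9). Advance 4.
Reached end at offset 30 after 9 code points.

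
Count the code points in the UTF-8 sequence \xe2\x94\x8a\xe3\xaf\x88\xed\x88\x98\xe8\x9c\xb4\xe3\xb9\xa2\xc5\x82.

6

Byte at offset 0: 0xE2 = 11100010 → 3-byte char (#1). Advance 3.
Byte at offset 3: 0xE3 = 11100011 → 3-byte char (#2). Advance 3.
Byte at offset 6: 0xED = 11101101 → 3-byte char (#3). Advance 3.
Byte at offset 9: 0xE8 = 11101000 → 3-byte char (#4). Advance 3.
Byte at offset 12: 0xE3 = 11100011 → 3-byte char (#5). Advance 3.
Byte at offset 15: 0xC5 = 11000101 → 2-byte char (#6). Advance 2.
Reached end at offset 17 after 6 code points.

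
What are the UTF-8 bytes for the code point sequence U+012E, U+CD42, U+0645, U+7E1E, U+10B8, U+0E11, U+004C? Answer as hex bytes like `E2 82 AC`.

C4 AE EC B5 82 D9 85 E7 B8 9E E1 82 B8 E0 B8 91 4C

U+012E: 2-byte form → C4 AE.
U+CD42: 3-byte form → EC B5 82.
U+0645: 2-byte form → D9 85.
U+7E1E: 3-byte form → E7 B8 9E.
U+10B8: 3-byte form → E1 82 B8.
U+0E11: 3-byte form → E0 B8 91.
U+004C: 1-byte form → 4C.
Concatenated (17 bytes): C4 AE EC B5 82 D9 85 E7 B8 9E E1 82 B8 E0 B8 91 4C.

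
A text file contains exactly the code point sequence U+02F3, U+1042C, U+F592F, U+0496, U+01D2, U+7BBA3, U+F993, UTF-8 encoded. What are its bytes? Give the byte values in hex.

CB B3 F0 90 90 AC F3 B5 A4 AF D2 96 C7 92 F1 BB AE A3 EF A6 93

U+02F3: 2-byte form → CB B3.
U+1042C: 4-byte form → F0 90 90 AC.
U+F592F: 4-byte form → F3 B5 A4 AF.
U+0496: 2-byte form → D2 96.
U+01D2: 2-byte form → C7 92.
U+7BBA3: 4-byte form → F1 BB AE A3.
U+F993: 3-byte form → EF A6 93.
Concatenated (21 bytes): CB B3 F0 90 90 AC F3 B5 A4 AF D2 96 C7 92 F1 BB AE A3 EF A6 93.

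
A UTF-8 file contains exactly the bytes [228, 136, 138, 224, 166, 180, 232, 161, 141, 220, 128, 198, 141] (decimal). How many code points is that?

5

Byte at offset 0: 0xE4 = 11100100 → 3-byte char (#1). Advance 3.
Byte at offset 3: 0xE0 = 11100000 → 3-byte char (#2). Advance 3.
Byte at offset 6: 0xE8 = 11101000 → 3-byte char (#3). Advance 3.
Byte at offset 9: 0xDC = 11011100 → 2-byte char (#4). Advance 2.
Byte at offset 11: 0xC6 = 11000110 → 2-byte char (#5). Advance 2.
Reached end at offset 13 after 5 code points.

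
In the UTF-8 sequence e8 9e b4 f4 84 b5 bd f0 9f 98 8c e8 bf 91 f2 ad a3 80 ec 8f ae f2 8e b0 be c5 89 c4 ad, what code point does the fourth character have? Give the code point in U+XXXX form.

Offset 0: leading byte 0xE8 = 11101000 → 3-byte char #1 = E8 9E B4.
Offset 3: leading byte 0xF4 = 11110100 → 4-byte char #2 = F4 84 B5 BD.
Offset 7: leading byte 0xF0 = 11110000 → 4-byte char #3 = F0 9F 98 8C.
Offset 11: leading byte 0xE8 = 11101000 → 3-byte char #4 = E8 BF 91.
Leading byte 0xE8 = 11101000 matches 1110xxxx → 3-byte sequence.
Byte 1: 0xE8 = 11101000, payload 1000 (4 bits).
Byte 2: 0xBF = 10111111 (10xxxxxx ✓), payload 111111.
Byte 3: 0x91 = 10010001 (10xxxxxx ✓), payload 010001.
Concatenate: 1000111111010001 = 0x8FD1 (16 bits → U+8FD1).

U+8FD1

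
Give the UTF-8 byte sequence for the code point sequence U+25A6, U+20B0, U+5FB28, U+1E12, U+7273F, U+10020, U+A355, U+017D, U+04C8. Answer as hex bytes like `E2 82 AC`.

E2 96 A6 E2 82 B0 F1 9F AC A8 E1 B8 92 F1 B2 9C BF F0 90 80 A0 EA 8D 95 C5 BD D3 88

U+25A6: 3-byte form → E2 96 A6.
U+20B0: 3-byte form → E2 82 B0.
U+5FB28: 4-byte form → F1 9F AC A8.
U+1E12: 3-byte form → E1 B8 92.
U+7273F: 4-byte form → F1 B2 9C BF.
U+10020: 4-byte form → F0 90 80 A0.
U+A355: 3-byte form → EA 8D 95.
U+017D: 2-byte form → C5 BD.
U+04C8: 2-byte form → D3 88.
Concatenated (28 bytes): E2 96 A6 E2 82 B0 F1 9F AC A8 E1 B8 92 F1 B2 9C BF F0 90 80 A0 EA 8D 95 C5 BD D3 88.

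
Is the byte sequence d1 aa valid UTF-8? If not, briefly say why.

Leading byte 0xD1 = 11010001 → 2-byte form.
Continuation bytes 0xAA=10101010 all match 10xxxxxx.
Decoded value 0x46A is ≥ 0x80 (shortest form) and not a surrogate.

valid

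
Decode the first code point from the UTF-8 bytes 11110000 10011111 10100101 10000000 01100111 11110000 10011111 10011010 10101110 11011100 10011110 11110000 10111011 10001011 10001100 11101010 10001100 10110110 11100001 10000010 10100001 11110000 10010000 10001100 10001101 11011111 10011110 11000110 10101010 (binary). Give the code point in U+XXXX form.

Offset 0: leading byte 0xF0 = 11110000 → 4-byte char #1 = F0 9F A5 80.
Leading byte 0xF0 = 11110000 matches 11110xxx → 4-byte sequence.
Byte 1: 0xF0 = 11110000, payload 000 (3 bits).
Byte 2: 0x9F = 10011111 (10xxxxxx ✓), payload 011111.
Byte 3: 0xA5 = 10100101 (10xxxxxx ✓), payload 100101.
Byte 4: 0x80 = 10000000 (10xxxxxx ✓), payload 000000.
Concatenate: 000011111100101000000 = 0x1F940 (21 bits → U+1F940).

U+1F940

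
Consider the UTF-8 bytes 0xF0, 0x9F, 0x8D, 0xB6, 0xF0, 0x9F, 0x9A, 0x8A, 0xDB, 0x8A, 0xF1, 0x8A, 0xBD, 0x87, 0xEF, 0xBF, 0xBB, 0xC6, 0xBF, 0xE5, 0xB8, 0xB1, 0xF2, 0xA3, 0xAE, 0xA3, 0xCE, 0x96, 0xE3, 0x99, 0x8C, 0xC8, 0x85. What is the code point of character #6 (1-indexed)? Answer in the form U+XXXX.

U+01BF

Offset 0: leading byte 0xF0 = 11110000 → 4-byte char #1 = F0 9F 8D B6.
Offset 4: leading byte 0xF0 = 11110000 → 4-byte char #2 = F0 9F 9A 8A.
Offset 8: leading byte 0xDB = 11011011 → 2-byte char #3 = DB 8A.
Offset 10: leading byte 0xF1 = 11110001 → 4-byte char #4 = F1 8A BD 87.
Offset 14: leading byte 0xEF = 11101111 → 3-byte char #5 = EF BF BB.
Offset 17: leading byte 0xC6 = 11000110 → 2-byte char #6 = C6 BF.
Leading byte 0xC6 = 11000110 matches 110xxxxx → 2-byte sequence.
Byte 1: 0xC6 = 11000110, payload 00110 (5 bits).
Byte 2: 0xBF = 10111111 (10xxxxxx ✓), payload 111111.
Concatenate: 00110111111 = 0x1BF (11 bits → U+01BF).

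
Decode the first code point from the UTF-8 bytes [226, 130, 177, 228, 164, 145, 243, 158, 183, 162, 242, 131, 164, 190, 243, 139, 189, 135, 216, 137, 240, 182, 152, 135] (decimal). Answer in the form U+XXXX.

Offset 0: leading byte 0xE2 = 11100010 → 3-byte char #1 = E2 82 B1.
Leading byte 0xE2 = 11100010 matches 1110xxxx → 3-byte sequence.
Byte 1: 0xE2 = 11100010, payload 0010 (4 bits).
Byte 2: 0x82 = 10000010 (10xxxxxx ✓), payload 000010.
Byte 3: 0xB1 = 10110001 (10xxxxxx ✓), payload 110001.
Concatenate: 0010000010110001 = 0x20B1 (16 bits → U+20B1).

U+20B1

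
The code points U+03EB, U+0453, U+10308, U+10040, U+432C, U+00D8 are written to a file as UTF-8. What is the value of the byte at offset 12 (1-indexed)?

0x80

1-indexed offset 12 is 0-indexed offset 11.
U+03EB → 2-byte form CF AB at offsets 0–1.
U+0453 → 2-byte form D1 93 at offsets 2–3.
U+10308 → 4-byte form F0 90 8C 88 at offsets 4–7.
U+10040 → 4-byte form F0 90 81 80 at offsets 8–11.
Offset 11 falls in char 4's range; it's byte 4 of F0 90 81 80 = 0x80.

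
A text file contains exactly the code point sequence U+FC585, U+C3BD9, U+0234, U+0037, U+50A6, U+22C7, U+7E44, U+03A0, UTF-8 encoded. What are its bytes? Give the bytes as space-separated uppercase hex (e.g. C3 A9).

U+FC585: 4-byte form → F3 BC 96 85.
U+C3BD9: 4-byte form → F3 83 AF 99.
U+0234: 2-byte form → C8 B4.
U+0037: 1-byte form → 37.
U+50A6: 3-byte form → E5 82 A6.
U+22C7: 3-byte form → E2 8B 87.
U+7E44: 3-byte form → E7 B9 84.
U+03A0: 2-byte form → CE A0.
Concatenated (22 bytes): F3 BC 96 85 F3 83 AF 99 C8 B4 37 E5 82 A6 E2 8B 87 E7 B9 84 CE A0.

F3 BC 96 85 F3 83 AF 99 C8 B4 37 E5 82 A6 E2 8B 87 E7 B9 84 CE A0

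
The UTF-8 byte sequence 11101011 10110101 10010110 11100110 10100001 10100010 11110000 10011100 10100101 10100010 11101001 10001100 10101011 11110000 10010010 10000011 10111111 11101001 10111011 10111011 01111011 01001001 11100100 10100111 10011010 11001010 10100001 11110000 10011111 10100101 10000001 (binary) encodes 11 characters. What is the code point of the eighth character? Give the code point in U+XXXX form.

U+0049

Offset 0: leading byte 0xEB = 11101011 → 3-byte char #1 = EB B5 96.
Offset 3: leading byte 0xE6 = 11100110 → 3-byte char #2 = E6 A1 A2.
Offset 6: leading byte 0xF0 = 11110000 → 4-byte char #3 = F0 9C A5 A2.
Offset 10: leading byte 0xE9 = 11101001 → 3-byte char #4 = E9 8C AB.
Offset 13: leading byte 0xF0 = 11110000 → 4-byte char #5 = F0 92 83 BF.
Offset 17: leading byte 0xE9 = 11101001 → 3-byte char #6 = E9 BB BB.
Offset 20: leading byte 0x7B = 01111011 → 1-byte char #7 = 7B.
Offset 21: leading byte 0x49 = 01001001 → 1-byte char #8 = 49.
Leading byte 0x49 = 01001001 matches 0xxxxxxx → 1-byte sequence.
Byte 1: 0x49 = 01001001, payload 1001001 (7 bits).
Concatenate: 1001001 = 0x49 (7 bits → U+0049).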